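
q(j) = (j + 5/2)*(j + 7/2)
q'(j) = 2*j + 6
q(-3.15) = -0.23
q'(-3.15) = -0.30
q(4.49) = 55.85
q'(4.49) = 14.98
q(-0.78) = 4.68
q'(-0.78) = 4.44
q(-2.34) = 0.19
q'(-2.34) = 1.32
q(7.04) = 100.55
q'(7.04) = 20.08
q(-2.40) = 0.11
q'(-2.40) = 1.20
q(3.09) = 36.84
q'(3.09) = 12.18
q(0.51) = 12.07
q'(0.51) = 7.02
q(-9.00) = 35.75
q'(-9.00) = -12.00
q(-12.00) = 80.75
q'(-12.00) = -18.00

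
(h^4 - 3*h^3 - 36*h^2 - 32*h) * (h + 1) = h^5 - 2*h^4 - 39*h^3 - 68*h^2 - 32*h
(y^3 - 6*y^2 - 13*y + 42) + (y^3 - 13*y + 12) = 2*y^3 - 6*y^2 - 26*y + 54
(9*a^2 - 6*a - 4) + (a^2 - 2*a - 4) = 10*a^2 - 8*a - 8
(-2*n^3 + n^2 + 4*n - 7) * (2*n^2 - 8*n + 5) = -4*n^5 + 18*n^4 - 10*n^3 - 41*n^2 + 76*n - 35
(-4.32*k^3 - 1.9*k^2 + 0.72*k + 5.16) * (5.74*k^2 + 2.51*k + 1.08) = -24.7968*k^5 - 21.7492*k^4 - 5.3018*k^3 + 29.3736*k^2 + 13.7292*k + 5.5728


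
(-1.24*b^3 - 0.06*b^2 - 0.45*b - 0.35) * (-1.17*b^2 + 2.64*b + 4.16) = 1.4508*b^5 - 3.2034*b^4 - 4.7903*b^3 - 1.0281*b^2 - 2.796*b - 1.456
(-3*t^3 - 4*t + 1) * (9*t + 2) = -27*t^4 - 6*t^3 - 36*t^2 + t + 2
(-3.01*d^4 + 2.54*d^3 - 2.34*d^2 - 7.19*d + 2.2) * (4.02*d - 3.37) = -12.1002*d^5 + 20.3545*d^4 - 17.9666*d^3 - 21.018*d^2 + 33.0743*d - 7.414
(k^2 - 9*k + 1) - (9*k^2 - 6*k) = -8*k^2 - 3*k + 1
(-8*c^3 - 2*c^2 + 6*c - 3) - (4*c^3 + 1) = -12*c^3 - 2*c^2 + 6*c - 4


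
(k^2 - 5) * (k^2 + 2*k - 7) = k^4 + 2*k^3 - 12*k^2 - 10*k + 35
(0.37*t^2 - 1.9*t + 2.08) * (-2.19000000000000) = -0.8103*t^2 + 4.161*t - 4.5552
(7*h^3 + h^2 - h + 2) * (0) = 0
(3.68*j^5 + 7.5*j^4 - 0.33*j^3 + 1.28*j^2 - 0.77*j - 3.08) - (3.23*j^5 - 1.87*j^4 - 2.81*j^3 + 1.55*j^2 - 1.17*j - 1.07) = 0.45*j^5 + 9.37*j^4 + 2.48*j^3 - 0.27*j^2 + 0.4*j - 2.01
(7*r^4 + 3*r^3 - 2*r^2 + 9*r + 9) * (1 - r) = -7*r^5 + 4*r^4 + 5*r^3 - 11*r^2 + 9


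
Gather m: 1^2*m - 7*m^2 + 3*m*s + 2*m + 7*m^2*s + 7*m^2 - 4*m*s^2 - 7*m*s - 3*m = 7*m^2*s + m*(-4*s^2 - 4*s)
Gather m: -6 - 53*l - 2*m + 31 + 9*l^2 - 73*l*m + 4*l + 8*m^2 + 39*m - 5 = 9*l^2 - 49*l + 8*m^2 + m*(37 - 73*l) + 20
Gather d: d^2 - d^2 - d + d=0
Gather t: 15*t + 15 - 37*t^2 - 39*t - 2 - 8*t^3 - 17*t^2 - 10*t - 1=-8*t^3 - 54*t^2 - 34*t + 12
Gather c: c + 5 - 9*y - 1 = c - 9*y + 4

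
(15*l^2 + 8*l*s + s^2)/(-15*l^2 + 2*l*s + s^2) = (3*l + s)/(-3*l + s)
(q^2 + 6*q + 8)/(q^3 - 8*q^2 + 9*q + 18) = (q^2 + 6*q + 8)/(q^3 - 8*q^2 + 9*q + 18)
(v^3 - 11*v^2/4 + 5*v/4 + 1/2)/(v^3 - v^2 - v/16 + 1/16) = 4*(v - 2)/(4*v - 1)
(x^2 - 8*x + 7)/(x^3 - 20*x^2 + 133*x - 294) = (x - 1)/(x^2 - 13*x + 42)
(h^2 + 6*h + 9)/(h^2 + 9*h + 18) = (h + 3)/(h + 6)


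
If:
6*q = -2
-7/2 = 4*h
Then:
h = -7/8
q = -1/3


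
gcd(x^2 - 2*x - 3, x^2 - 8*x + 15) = x - 3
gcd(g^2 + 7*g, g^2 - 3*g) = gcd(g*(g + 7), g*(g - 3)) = g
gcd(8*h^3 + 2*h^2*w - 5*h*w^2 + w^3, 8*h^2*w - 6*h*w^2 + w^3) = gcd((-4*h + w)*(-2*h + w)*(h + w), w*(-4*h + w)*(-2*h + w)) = 8*h^2 - 6*h*w + w^2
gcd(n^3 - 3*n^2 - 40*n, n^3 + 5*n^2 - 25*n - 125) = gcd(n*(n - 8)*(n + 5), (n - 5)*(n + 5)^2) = n + 5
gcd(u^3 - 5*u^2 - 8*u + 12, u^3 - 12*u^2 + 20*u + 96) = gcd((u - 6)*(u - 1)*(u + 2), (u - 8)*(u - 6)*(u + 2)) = u^2 - 4*u - 12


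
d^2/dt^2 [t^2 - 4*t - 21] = 2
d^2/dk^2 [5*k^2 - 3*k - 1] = 10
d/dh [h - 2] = 1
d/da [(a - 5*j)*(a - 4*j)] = 2*a - 9*j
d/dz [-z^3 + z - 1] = 1 - 3*z^2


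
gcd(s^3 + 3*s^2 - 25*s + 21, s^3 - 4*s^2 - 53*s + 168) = s^2 + 4*s - 21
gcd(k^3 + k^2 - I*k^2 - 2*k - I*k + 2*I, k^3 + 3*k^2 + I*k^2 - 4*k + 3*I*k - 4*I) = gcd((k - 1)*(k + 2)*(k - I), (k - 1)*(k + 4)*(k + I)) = k - 1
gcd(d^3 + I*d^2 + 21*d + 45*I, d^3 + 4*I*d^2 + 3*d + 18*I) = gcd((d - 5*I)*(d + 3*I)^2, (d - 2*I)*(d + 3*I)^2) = d^2 + 6*I*d - 9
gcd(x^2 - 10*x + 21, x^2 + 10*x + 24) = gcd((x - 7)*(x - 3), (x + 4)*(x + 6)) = 1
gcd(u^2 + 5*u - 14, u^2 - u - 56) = u + 7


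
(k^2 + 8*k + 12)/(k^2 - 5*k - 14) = (k + 6)/(k - 7)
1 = 1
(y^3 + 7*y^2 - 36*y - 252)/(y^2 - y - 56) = (y^2 - 36)/(y - 8)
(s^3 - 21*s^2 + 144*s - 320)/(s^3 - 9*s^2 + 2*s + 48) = (s^2 - 13*s + 40)/(s^2 - s - 6)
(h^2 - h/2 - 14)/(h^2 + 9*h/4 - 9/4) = 2*(2*h^2 - h - 28)/(4*h^2 + 9*h - 9)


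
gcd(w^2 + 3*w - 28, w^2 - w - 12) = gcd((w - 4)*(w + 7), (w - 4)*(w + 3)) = w - 4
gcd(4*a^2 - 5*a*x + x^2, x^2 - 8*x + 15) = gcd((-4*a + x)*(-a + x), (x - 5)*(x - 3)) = 1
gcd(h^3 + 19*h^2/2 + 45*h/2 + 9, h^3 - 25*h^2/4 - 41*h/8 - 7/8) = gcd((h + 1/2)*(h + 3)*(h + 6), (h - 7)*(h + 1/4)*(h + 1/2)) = h + 1/2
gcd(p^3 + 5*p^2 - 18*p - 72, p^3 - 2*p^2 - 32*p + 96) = p^2 + 2*p - 24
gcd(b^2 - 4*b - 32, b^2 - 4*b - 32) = b^2 - 4*b - 32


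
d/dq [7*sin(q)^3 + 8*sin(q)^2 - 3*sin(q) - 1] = (21*sin(q)^2 + 16*sin(q) - 3)*cos(q)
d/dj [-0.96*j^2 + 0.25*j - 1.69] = 0.25 - 1.92*j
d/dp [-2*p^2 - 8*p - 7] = -4*p - 8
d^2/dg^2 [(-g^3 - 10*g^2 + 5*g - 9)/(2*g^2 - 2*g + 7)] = 2*(-10*g^3 + 354*g^2 - 249*g - 330)/(8*g^6 - 24*g^5 + 108*g^4 - 176*g^3 + 378*g^2 - 294*g + 343)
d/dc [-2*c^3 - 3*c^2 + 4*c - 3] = -6*c^2 - 6*c + 4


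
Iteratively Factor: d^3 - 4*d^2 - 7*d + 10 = (d - 5)*(d^2 + d - 2) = (d - 5)*(d + 2)*(d - 1)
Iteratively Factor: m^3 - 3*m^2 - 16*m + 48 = (m - 4)*(m^2 + m - 12) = (m - 4)*(m + 4)*(m - 3)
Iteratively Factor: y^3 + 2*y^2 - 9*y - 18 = (y - 3)*(y^2 + 5*y + 6) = (y - 3)*(y + 3)*(y + 2)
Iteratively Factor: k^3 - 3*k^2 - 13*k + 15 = (k + 3)*(k^2 - 6*k + 5) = (k - 1)*(k + 3)*(k - 5)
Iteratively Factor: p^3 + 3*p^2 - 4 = (p + 2)*(p^2 + p - 2) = (p - 1)*(p + 2)*(p + 2)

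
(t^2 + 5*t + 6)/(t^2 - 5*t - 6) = (t^2 + 5*t + 6)/(t^2 - 5*t - 6)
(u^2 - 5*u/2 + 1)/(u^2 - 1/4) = 2*(u - 2)/(2*u + 1)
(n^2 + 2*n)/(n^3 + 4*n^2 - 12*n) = (n + 2)/(n^2 + 4*n - 12)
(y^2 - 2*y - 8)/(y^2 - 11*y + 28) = (y + 2)/(y - 7)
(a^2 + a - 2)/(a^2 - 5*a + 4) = (a + 2)/(a - 4)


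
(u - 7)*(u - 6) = u^2 - 13*u + 42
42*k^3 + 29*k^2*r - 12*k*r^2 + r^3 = (-7*k + r)*(-6*k + r)*(k + r)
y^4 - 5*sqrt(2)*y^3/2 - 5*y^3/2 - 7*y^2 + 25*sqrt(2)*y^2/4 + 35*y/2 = y*(y - 5/2)*(y - 7*sqrt(2)/2)*(y + sqrt(2))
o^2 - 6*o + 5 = (o - 5)*(o - 1)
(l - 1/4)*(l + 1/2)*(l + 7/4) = l^3 + 2*l^2 + 5*l/16 - 7/32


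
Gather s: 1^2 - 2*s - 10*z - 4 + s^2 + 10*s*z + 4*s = s^2 + s*(10*z + 2) - 10*z - 3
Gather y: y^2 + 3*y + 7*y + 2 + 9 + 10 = y^2 + 10*y + 21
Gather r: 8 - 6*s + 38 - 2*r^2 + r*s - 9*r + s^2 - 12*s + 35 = -2*r^2 + r*(s - 9) + s^2 - 18*s + 81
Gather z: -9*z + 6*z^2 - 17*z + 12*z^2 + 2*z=18*z^2 - 24*z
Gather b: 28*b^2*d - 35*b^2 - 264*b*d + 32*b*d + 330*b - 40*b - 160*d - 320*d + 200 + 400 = b^2*(28*d - 35) + b*(290 - 232*d) - 480*d + 600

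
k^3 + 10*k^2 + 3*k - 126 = (k - 3)*(k + 6)*(k + 7)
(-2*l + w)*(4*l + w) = -8*l^2 + 2*l*w + w^2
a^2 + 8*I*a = a*(a + 8*I)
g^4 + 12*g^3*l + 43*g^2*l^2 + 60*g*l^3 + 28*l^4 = (g + l)*(g + 2*l)^2*(g + 7*l)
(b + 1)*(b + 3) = b^2 + 4*b + 3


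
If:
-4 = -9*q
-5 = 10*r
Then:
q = 4/9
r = -1/2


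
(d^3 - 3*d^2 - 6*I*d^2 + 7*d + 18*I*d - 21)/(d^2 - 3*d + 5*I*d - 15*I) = (d^2 - 6*I*d + 7)/(d + 5*I)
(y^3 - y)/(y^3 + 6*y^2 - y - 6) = y/(y + 6)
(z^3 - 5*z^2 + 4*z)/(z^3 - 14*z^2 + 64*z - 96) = z*(z - 1)/(z^2 - 10*z + 24)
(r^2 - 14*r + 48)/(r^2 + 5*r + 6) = (r^2 - 14*r + 48)/(r^2 + 5*r + 6)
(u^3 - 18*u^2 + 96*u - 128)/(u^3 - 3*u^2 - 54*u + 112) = (u - 8)/(u + 7)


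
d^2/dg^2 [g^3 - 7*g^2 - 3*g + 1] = 6*g - 14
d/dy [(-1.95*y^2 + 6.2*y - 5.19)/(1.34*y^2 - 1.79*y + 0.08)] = (-4.8175*y^2 + 13.5972*y - 8.7941)/(1.7956*y^4 - 4.7972*y^3 + 3.4185*y^2 - 0.2864*y + 0.0064)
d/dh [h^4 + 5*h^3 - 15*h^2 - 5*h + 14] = 4*h^3 + 15*h^2 - 30*h - 5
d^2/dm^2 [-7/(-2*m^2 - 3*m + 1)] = 14*(-4*m^2 - 6*m + (4*m + 3)^2 + 2)/(2*m^2 + 3*m - 1)^3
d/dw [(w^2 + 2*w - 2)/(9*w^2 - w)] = (-19*w^2 + 36*w - 2)/(w^2*(81*w^2 - 18*w + 1))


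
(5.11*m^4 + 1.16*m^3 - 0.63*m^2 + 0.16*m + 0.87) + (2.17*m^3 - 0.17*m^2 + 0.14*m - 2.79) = 5.11*m^4 + 3.33*m^3 - 0.8*m^2 + 0.3*m - 1.92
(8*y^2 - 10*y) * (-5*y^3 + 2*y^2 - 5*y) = -40*y^5 + 66*y^4 - 60*y^3 + 50*y^2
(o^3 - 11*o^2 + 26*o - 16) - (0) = o^3 - 11*o^2 + 26*o - 16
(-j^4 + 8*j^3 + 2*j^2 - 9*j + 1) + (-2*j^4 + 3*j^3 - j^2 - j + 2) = -3*j^4 + 11*j^3 + j^2 - 10*j + 3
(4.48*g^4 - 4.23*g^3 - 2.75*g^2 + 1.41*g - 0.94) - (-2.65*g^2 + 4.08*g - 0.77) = 4.48*g^4 - 4.23*g^3 - 0.1*g^2 - 2.67*g - 0.17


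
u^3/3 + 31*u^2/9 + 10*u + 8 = (u/3 + 1)*(u + 4/3)*(u + 6)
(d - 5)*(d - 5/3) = d^2 - 20*d/3 + 25/3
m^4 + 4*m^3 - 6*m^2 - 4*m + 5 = (m - 1)^2*(m + 1)*(m + 5)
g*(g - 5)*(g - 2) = g^3 - 7*g^2 + 10*g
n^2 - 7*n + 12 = (n - 4)*(n - 3)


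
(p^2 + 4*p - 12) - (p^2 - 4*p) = 8*p - 12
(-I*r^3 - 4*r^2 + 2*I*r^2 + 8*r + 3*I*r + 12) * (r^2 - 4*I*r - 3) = -I*r^5 - 8*r^4 + 2*I*r^4 + 16*r^3 + 22*I*r^3 + 36*r^2 - 38*I*r^2 - 24*r - 57*I*r - 36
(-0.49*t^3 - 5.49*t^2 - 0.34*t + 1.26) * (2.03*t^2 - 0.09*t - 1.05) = -0.9947*t^5 - 11.1006*t^4 + 0.3184*t^3 + 8.3529*t^2 + 0.2436*t - 1.323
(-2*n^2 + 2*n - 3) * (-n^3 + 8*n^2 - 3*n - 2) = 2*n^5 - 18*n^4 + 25*n^3 - 26*n^2 + 5*n + 6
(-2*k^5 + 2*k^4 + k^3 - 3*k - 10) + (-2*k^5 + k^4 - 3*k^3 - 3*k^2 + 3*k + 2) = -4*k^5 + 3*k^4 - 2*k^3 - 3*k^2 - 8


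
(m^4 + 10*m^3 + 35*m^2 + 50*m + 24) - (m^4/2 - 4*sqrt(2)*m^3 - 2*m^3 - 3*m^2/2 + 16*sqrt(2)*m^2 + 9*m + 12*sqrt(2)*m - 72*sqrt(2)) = m^4/2 + 4*sqrt(2)*m^3 + 12*m^3 - 16*sqrt(2)*m^2 + 73*m^2/2 - 12*sqrt(2)*m + 41*m + 24 + 72*sqrt(2)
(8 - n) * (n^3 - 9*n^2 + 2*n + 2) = -n^4 + 17*n^3 - 74*n^2 + 14*n + 16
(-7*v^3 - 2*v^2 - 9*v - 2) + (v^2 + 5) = -7*v^3 - v^2 - 9*v + 3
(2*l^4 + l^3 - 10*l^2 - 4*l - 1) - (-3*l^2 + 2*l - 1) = 2*l^4 + l^3 - 7*l^2 - 6*l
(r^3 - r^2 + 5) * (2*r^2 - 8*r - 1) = 2*r^5 - 10*r^4 + 7*r^3 + 11*r^2 - 40*r - 5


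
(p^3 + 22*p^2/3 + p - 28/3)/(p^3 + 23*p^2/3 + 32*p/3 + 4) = (3*p^3 + 22*p^2 + 3*p - 28)/(3*p^3 + 23*p^2 + 32*p + 12)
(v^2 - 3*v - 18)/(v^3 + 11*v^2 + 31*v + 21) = (v - 6)/(v^2 + 8*v + 7)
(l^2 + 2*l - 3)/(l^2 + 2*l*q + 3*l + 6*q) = (l - 1)/(l + 2*q)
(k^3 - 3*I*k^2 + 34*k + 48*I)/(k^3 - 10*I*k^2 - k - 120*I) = (k + 2*I)/(k - 5*I)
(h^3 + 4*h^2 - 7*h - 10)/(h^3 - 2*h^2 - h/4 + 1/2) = 4*(h^2 + 6*h + 5)/(4*h^2 - 1)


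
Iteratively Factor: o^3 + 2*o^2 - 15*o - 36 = (o + 3)*(o^2 - o - 12) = (o + 3)^2*(o - 4)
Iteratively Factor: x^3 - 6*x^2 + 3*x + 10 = (x - 2)*(x^2 - 4*x - 5) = (x - 5)*(x - 2)*(x + 1)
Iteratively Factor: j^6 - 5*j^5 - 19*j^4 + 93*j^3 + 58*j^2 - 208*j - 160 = (j - 5)*(j^5 - 19*j^3 - 2*j^2 + 48*j + 32) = (j - 5)*(j - 2)*(j^4 + 2*j^3 - 15*j^2 - 32*j - 16) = (j - 5)*(j - 2)*(j + 4)*(j^3 - 2*j^2 - 7*j - 4) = (j - 5)*(j - 2)*(j + 1)*(j + 4)*(j^2 - 3*j - 4) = (j - 5)*(j - 2)*(j + 1)^2*(j + 4)*(j - 4)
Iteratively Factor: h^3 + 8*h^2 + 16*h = (h + 4)*(h^2 + 4*h) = h*(h + 4)*(h + 4)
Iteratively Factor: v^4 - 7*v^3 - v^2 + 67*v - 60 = (v - 4)*(v^3 - 3*v^2 - 13*v + 15) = (v - 5)*(v - 4)*(v^2 + 2*v - 3) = (v - 5)*(v - 4)*(v - 1)*(v + 3)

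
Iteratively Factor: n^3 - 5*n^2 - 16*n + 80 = (n - 5)*(n^2 - 16) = (n - 5)*(n - 4)*(n + 4)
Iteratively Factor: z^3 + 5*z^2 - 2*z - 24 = (z + 3)*(z^2 + 2*z - 8) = (z - 2)*(z + 3)*(z + 4)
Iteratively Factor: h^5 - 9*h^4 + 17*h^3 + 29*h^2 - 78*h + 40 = (h - 4)*(h^4 - 5*h^3 - 3*h^2 + 17*h - 10) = (h - 4)*(h - 1)*(h^3 - 4*h^2 - 7*h + 10) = (h - 5)*(h - 4)*(h - 1)*(h^2 + h - 2) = (h - 5)*(h - 4)*(h - 1)^2*(h + 2)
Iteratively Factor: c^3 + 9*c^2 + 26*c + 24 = (c + 4)*(c^2 + 5*c + 6) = (c + 3)*(c + 4)*(c + 2)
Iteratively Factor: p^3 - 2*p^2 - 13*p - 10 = (p + 1)*(p^2 - 3*p - 10) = (p + 1)*(p + 2)*(p - 5)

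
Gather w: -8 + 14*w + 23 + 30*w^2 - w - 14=30*w^2 + 13*w + 1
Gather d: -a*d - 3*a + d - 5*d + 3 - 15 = -3*a + d*(-a - 4) - 12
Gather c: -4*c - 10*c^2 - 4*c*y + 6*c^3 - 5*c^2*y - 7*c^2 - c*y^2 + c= 6*c^3 + c^2*(-5*y - 17) + c*(-y^2 - 4*y - 3)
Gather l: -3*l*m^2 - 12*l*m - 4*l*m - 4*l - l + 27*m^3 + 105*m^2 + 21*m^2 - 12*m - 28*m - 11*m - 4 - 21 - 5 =l*(-3*m^2 - 16*m - 5) + 27*m^3 + 126*m^2 - 51*m - 30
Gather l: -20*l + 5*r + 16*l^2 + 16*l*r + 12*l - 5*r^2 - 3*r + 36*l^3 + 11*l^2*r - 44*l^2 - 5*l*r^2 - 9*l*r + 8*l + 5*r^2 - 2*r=36*l^3 + l^2*(11*r - 28) + l*(-5*r^2 + 7*r)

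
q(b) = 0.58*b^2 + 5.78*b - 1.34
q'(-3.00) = 2.30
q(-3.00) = -13.46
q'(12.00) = 19.70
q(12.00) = 151.54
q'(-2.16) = 3.27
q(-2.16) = -11.12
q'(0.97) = 6.91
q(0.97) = 4.81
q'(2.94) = 9.19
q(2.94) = 20.67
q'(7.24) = 14.18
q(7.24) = 70.91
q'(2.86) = 9.10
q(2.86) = 19.93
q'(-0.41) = 5.30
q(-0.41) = -3.61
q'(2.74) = 8.96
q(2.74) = 18.85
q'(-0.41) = 5.30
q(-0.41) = -3.61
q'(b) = 1.16*b + 5.78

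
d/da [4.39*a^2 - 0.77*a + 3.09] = 8.78*a - 0.77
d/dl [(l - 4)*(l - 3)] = 2*l - 7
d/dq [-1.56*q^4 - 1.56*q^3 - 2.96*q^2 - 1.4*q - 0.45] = -6.24*q^3 - 4.68*q^2 - 5.92*q - 1.4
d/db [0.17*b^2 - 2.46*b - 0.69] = 0.34*b - 2.46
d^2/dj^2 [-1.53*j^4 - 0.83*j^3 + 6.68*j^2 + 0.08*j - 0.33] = -18.36*j^2 - 4.98*j + 13.36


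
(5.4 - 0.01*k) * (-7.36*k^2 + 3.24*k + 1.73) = 0.0736*k^3 - 39.7764*k^2 + 17.4787*k + 9.342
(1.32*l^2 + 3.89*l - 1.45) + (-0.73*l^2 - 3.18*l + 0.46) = 0.59*l^2 + 0.71*l - 0.99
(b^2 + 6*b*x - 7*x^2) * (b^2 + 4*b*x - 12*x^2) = b^4 + 10*b^3*x + 5*b^2*x^2 - 100*b*x^3 + 84*x^4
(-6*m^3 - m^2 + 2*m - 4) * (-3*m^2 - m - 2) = 18*m^5 + 9*m^4 + 7*m^3 + 12*m^2 + 8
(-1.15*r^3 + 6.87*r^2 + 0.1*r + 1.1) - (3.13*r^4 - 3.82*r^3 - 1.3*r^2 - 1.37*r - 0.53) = -3.13*r^4 + 2.67*r^3 + 8.17*r^2 + 1.47*r + 1.63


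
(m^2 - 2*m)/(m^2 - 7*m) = (m - 2)/(m - 7)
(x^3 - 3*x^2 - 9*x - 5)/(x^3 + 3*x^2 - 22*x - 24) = (x^2 - 4*x - 5)/(x^2 + 2*x - 24)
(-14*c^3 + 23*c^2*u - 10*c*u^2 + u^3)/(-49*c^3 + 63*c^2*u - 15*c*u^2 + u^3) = (-2*c + u)/(-7*c + u)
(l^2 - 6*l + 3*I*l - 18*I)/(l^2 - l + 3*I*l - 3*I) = (l - 6)/(l - 1)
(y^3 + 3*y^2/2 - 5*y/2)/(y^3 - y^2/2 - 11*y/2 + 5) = y/(y - 2)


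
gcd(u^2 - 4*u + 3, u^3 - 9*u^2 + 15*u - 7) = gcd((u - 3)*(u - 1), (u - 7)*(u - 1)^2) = u - 1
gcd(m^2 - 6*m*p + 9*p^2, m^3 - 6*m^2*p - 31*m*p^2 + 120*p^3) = -m + 3*p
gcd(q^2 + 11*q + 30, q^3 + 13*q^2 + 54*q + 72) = q + 6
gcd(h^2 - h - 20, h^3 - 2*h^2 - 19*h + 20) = h^2 - h - 20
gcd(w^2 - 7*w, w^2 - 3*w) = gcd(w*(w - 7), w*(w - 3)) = w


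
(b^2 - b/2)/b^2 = (b - 1/2)/b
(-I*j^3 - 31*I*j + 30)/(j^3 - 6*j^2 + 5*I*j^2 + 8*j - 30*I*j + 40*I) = (-I*j^2 - 5*j - 6*I)/(j^2 - 6*j + 8)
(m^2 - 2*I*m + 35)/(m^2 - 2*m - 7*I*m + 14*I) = (m + 5*I)/(m - 2)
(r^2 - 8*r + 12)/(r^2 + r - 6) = (r - 6)/(r + 3)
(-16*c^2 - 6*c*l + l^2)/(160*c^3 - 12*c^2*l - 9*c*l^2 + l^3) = (-2*c - l)/(20*c^2 + c*l - l^2)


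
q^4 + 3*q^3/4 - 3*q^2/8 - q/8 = q*(q - 1/2)*(q + 1/4)*(q + 1)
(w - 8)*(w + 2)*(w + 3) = w^3 - 3*w^2 - 34*w - 48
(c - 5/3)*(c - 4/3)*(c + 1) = c^3 - 2*c^2 - 7*c/9 + 20/9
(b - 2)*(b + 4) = b^2 + 2*b - 8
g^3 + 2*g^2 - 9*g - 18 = (g - 3)*(g + 2)*(g + 3)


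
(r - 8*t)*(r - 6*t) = r^2 - 14*r*t + 48*t^2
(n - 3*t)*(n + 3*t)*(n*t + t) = n^3*t + n^2*t - 9*n*t^3 - 9*t^3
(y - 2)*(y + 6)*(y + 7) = y^3 + 11*y^2 + 16*y - 84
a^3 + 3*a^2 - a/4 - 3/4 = (a - 1/2)*(a + 1/2)*(a + 3)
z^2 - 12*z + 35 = (z - 7)*(z - 5)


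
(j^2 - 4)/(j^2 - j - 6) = (j - 2)/(j - 3)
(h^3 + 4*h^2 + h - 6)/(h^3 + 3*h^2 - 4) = (h + 3)/(h + 2)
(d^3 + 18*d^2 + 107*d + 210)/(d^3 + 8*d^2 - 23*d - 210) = (d + 5)/(d - 5)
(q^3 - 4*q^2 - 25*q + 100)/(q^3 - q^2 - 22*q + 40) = (q - 5)/(q - 2)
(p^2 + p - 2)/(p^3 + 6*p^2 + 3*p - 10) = 1/(p + 5)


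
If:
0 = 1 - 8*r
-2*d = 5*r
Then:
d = -5/16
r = 1/8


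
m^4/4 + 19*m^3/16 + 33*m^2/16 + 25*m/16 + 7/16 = (m/4 + 1/4)*(m + 1)^2*(m + 7/4)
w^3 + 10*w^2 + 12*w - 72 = (w - 2)*(w + 6)^2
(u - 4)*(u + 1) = u^2 - 3*u - 4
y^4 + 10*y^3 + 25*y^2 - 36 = (y - 1)*(y + 2)*(y + 3)*(y + 6)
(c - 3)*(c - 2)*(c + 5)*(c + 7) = c^4 + 7*c^3 - 19*c^2 - 103*c + 210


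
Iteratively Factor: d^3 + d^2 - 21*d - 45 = (d + 3)*(d^2 - 2*d - 15) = (d + 3)^2*(d - 5)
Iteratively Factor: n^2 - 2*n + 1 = (n - 1)*(n - 1)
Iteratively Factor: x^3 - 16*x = (x)*(x^2 - 16) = x*(x - 4)*(x + 4)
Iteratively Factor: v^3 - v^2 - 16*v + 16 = (v + 4)*(v^2 - 5*v + 4) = (v - 1)*(v + 4)*(v - 4)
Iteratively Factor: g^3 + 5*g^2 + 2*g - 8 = (g + 2)*(g^2 + 3*g - 4) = (g - 1)*(g + 2)*(g + 4)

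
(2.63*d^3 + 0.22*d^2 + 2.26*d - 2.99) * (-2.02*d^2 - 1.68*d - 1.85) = -5.3126*d^5 - 4.8628*d^4 - 9.8003*d^3 + 1.836*d^2 + 0.8422*d + 5.5315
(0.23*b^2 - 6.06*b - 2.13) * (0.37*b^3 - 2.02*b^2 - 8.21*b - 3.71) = 0.0851*b^5 - 2.7068*b^4 + 9.5648*b^3 + 53.2019*b^2 + 39.9699*b + 7.9023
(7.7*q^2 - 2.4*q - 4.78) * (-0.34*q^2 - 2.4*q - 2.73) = -2.618*q^4 - 17.664*q^3 - 13.6358*q^2 + 18.024*q + 13.0494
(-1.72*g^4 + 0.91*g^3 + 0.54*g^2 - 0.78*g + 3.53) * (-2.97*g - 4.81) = 5.1084*g^5 + 5.5705*g^4 - 5.9809*g^3 - 0.2808*g^2 - 6.7323*g - 16.9793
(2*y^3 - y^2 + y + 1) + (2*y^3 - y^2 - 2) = 4*y^3 - 2*y^2 + y - 1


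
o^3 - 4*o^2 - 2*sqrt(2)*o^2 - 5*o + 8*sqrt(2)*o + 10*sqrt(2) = (o - 5)*(o + 1)*(o - 2*sqrt(2))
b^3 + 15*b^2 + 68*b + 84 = (b + 2)*(b + 6)*(b + 7)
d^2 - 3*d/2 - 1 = (d - 2)*(d + 1/2)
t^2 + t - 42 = (t - 6)*(t + 7)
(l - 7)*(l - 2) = l^2 - 9*l + 14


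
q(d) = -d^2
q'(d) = -2*d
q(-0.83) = -0.69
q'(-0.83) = 1.66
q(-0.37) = -0.14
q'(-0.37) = 0.74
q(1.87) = -3.50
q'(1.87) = -3.74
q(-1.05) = -1.10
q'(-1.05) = 2.10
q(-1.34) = -1.80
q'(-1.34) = 2.68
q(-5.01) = -25.10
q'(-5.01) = 10.02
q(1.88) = -3.53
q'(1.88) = -3.76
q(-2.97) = -8.82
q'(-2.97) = 5.94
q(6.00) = -36.00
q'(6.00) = -12.00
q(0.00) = 0.00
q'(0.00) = 0.00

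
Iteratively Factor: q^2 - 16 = (q + 4)*(q - 4)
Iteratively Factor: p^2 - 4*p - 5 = (p - 5)*(p + 1)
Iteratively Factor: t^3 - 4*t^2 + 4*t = (t)*(t^2 - 4*t + 4) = t*(t - 2)*(t - 2)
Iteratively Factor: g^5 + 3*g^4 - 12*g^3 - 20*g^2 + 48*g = (g - 2)*(g^4 + 5*g^3 - 2*g^2 - 24*g) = (g - 2)*(g + 3)*(g^3 + 2*g^2 - 8*g) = (g - 2)*(g + 3)*(g + 4)*(g^2 - 2*g) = g*(g - 2)*(g + 3)*(g + 4)*(g - 2)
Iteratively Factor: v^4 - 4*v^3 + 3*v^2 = (v - 3)*(v^3 - v^2) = v*(v - 3)*(v^2 - v) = v^2*(v - 3)*(v - 1)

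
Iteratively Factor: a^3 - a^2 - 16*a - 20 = (a + 2)*(a^2 - 3*a - 10) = (a + 2)^2*(a - 5)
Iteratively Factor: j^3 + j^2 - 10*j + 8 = (j - 1)*(j^2 + 2*j - 8) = (j - 1)*(j + 4)*(j - 2)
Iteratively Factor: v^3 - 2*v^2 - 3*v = (v - 3)*(v^2 + v) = v*(v - 3)*(v + 1)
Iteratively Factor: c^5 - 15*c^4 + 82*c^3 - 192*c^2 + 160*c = (c - 4)*(c^4 - 11*c^3 + 38*c^2 - 40*c) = c*(c - 4)*(c^3 - 11*c^2 + 38*c - 40) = c*(c - 4)^2*(c^2 - 7*c + 10) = c*(c - 5)*(c - 4)^2*(c - 2)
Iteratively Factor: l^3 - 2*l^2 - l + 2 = (l - 2)*(l^2 - 1) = (l - 2)*(l + 1)*(l - 1)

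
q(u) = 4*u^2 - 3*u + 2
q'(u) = 8*u - 3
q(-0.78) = 6.77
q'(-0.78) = -9.24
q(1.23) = 4.36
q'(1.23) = 6.84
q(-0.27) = 3.10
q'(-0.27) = -5.16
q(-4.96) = 115.29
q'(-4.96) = -42.68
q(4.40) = 66.24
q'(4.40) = 32.20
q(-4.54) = 98.07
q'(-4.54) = -39.32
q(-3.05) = 48.36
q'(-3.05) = -27.40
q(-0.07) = 2.23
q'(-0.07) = -3.56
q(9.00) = 299.00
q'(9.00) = 69.00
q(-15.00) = 947.00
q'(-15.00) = -123.00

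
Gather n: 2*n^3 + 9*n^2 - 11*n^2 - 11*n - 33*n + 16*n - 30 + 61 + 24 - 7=2*n^3 - 2*n^2 - 28*n + 48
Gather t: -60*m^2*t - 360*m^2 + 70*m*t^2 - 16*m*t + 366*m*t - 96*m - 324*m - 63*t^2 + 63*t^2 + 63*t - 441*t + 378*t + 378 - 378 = -360*m^2 + 70*m*t^2 - 420*m + t*(-60*m^2 + 350*m)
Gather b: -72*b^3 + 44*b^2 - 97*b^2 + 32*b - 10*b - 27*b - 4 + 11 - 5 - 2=-72*b^3 - 53*b^2 - 5*b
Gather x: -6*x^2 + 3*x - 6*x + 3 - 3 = -6*x^2 - 3*x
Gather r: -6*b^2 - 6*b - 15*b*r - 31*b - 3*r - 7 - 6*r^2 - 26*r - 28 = -6*b^2 - 37*b - 6*r^2 + r*(-15*b - 29) - 35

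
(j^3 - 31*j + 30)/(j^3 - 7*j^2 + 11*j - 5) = (j + 6)/(j - 1)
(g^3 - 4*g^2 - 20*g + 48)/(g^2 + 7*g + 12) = (g^2 - 8*g + 12)/(g + 3)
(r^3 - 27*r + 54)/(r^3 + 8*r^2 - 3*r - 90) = (r - 3)/(r + 5)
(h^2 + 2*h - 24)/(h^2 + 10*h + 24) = (h - 4)/(h + 4)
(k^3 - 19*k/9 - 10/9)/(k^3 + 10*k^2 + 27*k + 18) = (k^2 - k - 10/9)/(k^2 + 9*k + 18)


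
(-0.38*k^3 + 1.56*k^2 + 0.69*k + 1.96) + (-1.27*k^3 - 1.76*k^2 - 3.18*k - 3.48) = -1.65*k^3 - 0.2*k^2 - 2.49*k - 1.52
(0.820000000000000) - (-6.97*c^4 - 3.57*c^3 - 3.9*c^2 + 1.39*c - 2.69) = 6.97*c^4 + 3.57*c^3 + 3.9*c^2 - 1.39*c + 3.51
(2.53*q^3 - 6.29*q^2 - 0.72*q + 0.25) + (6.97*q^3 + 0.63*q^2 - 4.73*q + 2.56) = 9.5*q^3 - 5.66*q^2 - 5.45*q + 2.81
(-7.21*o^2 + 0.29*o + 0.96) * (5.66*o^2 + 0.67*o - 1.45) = -40.8086*o^4 - 3.1893*o^3 + 16.0824*o^2 + 0.2227*o - 1.392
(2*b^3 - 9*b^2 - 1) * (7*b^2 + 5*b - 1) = 14*b^5 - 53*b^4 - 47*b^3 + 2*b^2 - 5*b + 1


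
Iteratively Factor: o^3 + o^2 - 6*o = (o - 2)*(o^2 + 3*o) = o*(o - 2)*(o + 3)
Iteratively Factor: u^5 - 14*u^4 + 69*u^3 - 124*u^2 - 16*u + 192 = (u - 3)*(u^4 - 11*u^3 + 36*u^2 - 16*u - 64) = (u - 4)*(u - 3)*(u^3 - 7*u^2 + 8*u + 16) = (u - 4)^2*(u - 3)*(u^2 - 3*u - 4) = (u - 4)^2*(u - 3)*(u + 1)*(u - 4)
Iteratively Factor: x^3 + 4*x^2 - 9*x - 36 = (x + 4)*(x^2 - 9) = (x - 3)*(x + 4)*(x + 3)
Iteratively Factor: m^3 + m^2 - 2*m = (m + 2)*(m^2 - m) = (m - 1)*(m + 2)*(m)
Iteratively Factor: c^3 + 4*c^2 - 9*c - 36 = (c - 3)*(c^2 + 7*c + 12) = (c - 3)*(c + 3)*(c + 4)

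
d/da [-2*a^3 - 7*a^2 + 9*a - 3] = -6*a^2 - 14*a + 9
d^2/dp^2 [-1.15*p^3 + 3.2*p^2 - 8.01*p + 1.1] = 6.4 - 6.9*p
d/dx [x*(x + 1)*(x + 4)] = 3*x^2 + 10*x + 4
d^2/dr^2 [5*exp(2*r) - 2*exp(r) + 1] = (20*exp(r) - 2)*exp(r)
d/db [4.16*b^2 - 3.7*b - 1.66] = 8.32*b - 3.7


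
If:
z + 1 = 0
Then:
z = -1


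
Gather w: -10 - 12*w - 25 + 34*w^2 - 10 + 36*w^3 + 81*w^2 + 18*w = 36*w^3 + 115*w^2 + 6*w - 45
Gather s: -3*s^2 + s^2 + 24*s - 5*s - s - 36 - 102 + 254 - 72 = -2*s^2 + 18*s + 44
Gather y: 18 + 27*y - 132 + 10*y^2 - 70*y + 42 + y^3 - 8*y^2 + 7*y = y^3 + 2*y^2 - 36*y - 72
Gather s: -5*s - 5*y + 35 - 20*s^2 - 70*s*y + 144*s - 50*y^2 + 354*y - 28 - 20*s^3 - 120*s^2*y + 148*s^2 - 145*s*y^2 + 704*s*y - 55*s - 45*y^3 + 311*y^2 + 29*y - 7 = -20*s^3 + s^2*(128 - 120*y) + s*(-145*y^2 + 634*y + 84) - 45*y^3 + 261*y^2 + 378*y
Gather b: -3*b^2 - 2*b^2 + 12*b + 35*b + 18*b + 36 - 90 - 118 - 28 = -5*b^2 + 65*b - 200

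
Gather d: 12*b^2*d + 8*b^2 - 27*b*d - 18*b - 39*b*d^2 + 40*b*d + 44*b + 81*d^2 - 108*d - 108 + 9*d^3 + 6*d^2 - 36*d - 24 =8*b^2 + 26*b + 9*d^3 + d^2*(87 - 39*b) + d*(12*b^2 + 13*b - 144) - 132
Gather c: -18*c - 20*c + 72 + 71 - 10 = 133 - 38*c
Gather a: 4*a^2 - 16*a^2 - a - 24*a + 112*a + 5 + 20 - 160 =-12*a^2 + 87*a - 135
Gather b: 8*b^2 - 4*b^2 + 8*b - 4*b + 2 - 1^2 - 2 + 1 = 4*b^2 + 4*b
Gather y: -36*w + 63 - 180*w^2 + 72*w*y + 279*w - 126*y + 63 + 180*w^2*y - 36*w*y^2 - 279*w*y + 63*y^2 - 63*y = -180*w^2 + 243*w + y^2*(63 - 36*w) + y*(180*w^2 - 207*w - 189) + 126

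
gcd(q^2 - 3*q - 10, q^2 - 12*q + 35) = q - 5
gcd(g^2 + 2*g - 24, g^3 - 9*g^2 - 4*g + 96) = g - 4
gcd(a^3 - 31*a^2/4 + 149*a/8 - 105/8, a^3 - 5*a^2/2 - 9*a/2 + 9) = a - 3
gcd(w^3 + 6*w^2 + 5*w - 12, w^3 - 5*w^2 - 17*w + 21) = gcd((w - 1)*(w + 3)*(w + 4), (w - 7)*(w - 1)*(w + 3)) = w^2 + 2*w - 3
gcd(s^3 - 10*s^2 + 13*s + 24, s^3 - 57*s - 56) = s^2 - 7*s - 8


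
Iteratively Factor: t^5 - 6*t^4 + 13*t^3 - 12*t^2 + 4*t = (t)*(t^4 - 6*t^3 + 13*t^2 - 12*t + 4) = t*(t - 2)*(t^3 - 4*t^2 + 5*t - 2) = t*(t - 2)*(t - 1)*(t^2 - 3*t + 2) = t*(t - 2)^2*(t - 1)*(t - 1)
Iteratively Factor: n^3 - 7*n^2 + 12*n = (n - 4)*(n^2 - 3*n) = n*(n - 4)*(n - 3)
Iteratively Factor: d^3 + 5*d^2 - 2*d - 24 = (d + 4)*(d^2 + d - 6) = (d - 2)*(d + 4)*(d + 3)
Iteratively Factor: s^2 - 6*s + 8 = (s - 4)*(s - 2)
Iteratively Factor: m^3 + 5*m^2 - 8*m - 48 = (m + 4)*(m^2 + m - 12) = (m - 3)*(m + 4)*(m + 4)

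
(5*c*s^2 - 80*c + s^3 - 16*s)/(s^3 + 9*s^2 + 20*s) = (5*c*s - 20*c + s^2 - 4*s)/(s*(s + 5))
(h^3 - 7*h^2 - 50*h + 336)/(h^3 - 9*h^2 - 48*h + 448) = (h - 6)/(h - 8)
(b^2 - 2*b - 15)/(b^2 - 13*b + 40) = (b + 3)/(b - 8)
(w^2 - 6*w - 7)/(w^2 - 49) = (w + 1)/(w + 7)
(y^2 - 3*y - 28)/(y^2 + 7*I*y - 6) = (y^2 - 3*y - 28)/(y^2 + 7*I*y - 6)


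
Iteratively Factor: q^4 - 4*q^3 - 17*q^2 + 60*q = (q - 5)*(q^3 + q^2 - 12*q) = (q - 5)*(q + 4)*(q^2 - 3*q) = (q - 5)*(q - 3)*(q + 4)*(q)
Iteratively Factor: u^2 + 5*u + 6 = (u + 2)*(u + 3)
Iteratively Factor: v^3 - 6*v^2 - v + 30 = (v + 2)*(v^2 - 8*v + 15) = (v - 5)*(v + 2)*(v - 3)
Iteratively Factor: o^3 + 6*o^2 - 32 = (o + 4)*(o^2 + 2*o - 8) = (o + 4)^2*(o - 2)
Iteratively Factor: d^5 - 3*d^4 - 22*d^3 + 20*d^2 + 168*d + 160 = (d + 2)*(d^4 - 5*d^3 - 12*d^2 + 44*d + 80) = (d - 4)*(d + 2)*(d^3 - d^2 - 16*d - 20) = (d - 4)*(d + 2)^2*(d^2 - 3*d - 10) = (d - 5)*(d - 4)*(d + 2)^2*(d + 2)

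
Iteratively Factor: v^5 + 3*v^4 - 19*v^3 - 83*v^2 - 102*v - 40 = (v + 2)*(v^4 + v^3 - 21*v^2 - 41*v - 20) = (v + 1)*(v + 2)*(v^3 - 21*v - 20) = (v + 1)*(v + 2)*(v + 4)*(v^2 - 4*v - 5) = (v + 1)^2*(v + 2)*(v + 4)*(v - 5)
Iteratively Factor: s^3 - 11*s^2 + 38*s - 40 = (s - 5)*(s^2 - 6*s + 8) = (s - 5)*(s - 2)*(s - 4)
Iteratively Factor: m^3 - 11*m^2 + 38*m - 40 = (m - 5)*(m^2 - 6*m + 8) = (m - 5)*(m - 2)*(m - 4)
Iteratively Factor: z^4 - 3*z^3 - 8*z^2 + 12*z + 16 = (z - 4)*(z^3 + z^2 - 4*z - 4) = (z - 4)*(z + 1)*(z^2 - 4) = (z - 4)*(z + 1)*(z + 2)*(z - 2)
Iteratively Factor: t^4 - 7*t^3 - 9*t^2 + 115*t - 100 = (t + 4)*(t^3 - 11*t^2 + 35*t - 25) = (t - 5)*(t + 4)*(t^2 - 6*t + 5) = (t - 5)^2*(t + 4)*(t - 1)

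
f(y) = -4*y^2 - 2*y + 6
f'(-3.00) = 22.00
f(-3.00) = -24.00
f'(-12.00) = 94.00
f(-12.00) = -546.00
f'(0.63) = -7.04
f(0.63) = 3.15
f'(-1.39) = 9.12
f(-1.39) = 1.05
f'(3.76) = -32.08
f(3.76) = -58.07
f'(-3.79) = 28.32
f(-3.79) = -43.88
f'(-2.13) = 15.04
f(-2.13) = -7.89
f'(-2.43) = 17.44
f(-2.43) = -12.76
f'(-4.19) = 31.52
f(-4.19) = -55.84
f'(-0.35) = 0.80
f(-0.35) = 6.21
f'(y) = -8*y - 2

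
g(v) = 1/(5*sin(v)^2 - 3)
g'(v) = -10*sin(v)*cos(v)/(5*sin(v)^2 - 3)^2 = -20*sin(2*v)/(5*cos(2*v) + 1)^2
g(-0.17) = -0.35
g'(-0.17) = 0.20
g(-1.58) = 0.50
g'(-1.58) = -0.02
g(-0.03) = -0.33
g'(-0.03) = 0.03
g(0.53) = -0.58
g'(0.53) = -1.47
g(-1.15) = 0.86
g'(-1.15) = 2.74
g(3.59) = -0.49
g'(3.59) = -0.92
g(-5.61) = -0.95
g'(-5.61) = -4.37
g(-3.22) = -0.34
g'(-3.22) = 0.09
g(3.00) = -0.34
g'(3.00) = 0.17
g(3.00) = -0.34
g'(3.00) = 0.17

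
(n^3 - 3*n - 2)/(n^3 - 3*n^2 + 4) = (n + 1)/(n - 2)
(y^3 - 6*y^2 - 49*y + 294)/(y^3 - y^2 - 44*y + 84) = (y - 7)/(y - 2)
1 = 1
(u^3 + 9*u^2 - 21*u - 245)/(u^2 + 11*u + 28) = (u^2 + 2*u - 35)/(u + 4)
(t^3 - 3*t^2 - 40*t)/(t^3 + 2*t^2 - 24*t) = (t^2 - 3*t - 40)/(t^2 + 2*t - 24)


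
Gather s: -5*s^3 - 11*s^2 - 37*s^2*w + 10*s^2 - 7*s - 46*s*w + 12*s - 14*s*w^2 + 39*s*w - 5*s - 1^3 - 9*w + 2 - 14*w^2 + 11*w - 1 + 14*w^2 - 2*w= -5*s^3 + s^2*(-37*w - 1) + s*(-14*w^2 - 7*w)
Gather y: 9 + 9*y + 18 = 9*y + 27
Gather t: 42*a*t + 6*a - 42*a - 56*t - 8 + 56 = -36*a + t*(42*a - 56) + 48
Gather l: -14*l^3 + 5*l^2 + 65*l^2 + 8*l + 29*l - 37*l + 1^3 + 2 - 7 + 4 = -14*l^3 + 70*l^2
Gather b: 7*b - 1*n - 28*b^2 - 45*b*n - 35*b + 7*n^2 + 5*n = -28*b^2 + b*(-45*n - 28) + 7*n^2 + 4*n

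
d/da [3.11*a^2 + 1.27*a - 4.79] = 6.22*a + 1.27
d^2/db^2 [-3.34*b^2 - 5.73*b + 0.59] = -6.68000000000000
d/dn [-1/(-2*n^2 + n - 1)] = (1 - 4*n)/(2*n^2 - n + 1)^2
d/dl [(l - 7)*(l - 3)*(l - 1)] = 3*l^2 - 22*l + 31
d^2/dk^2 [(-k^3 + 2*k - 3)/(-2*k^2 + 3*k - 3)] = 2*(-5*k^3 + 9*k^2 + 9*k - 9)/(8*k^6 - 36*k^5 + 90*k^4 - 135*k^3 + 135*k^2 - 81*k + 27)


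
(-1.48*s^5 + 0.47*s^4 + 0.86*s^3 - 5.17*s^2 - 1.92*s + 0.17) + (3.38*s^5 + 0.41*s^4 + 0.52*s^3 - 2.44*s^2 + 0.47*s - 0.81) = 1.9*s^5 + 0.88*s^4 + 1.38*s^3 - 7.61*s^2 - 1.45*s - 0.64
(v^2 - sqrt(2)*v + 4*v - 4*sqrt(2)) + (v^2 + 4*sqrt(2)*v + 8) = 2*v^2 + 4*v + 3*sqrt(2)*v - 4*sqrt(2) + 8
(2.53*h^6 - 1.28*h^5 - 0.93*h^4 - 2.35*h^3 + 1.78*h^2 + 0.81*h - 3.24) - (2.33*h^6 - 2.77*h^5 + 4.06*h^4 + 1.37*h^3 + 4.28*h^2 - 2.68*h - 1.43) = 0.2*h^6 + 1.49*h^5 - 4.99*h^4 - 3.72*h^3 - 2.5*h^2 + 3.49*h - 1.81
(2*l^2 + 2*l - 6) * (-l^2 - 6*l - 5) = -2*l^4 - 14*l^3 - 16*l^2 + 26*l + 30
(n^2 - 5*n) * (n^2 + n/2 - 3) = n^4 - 9*n^3/2 - 11*n^2/2 + 15*n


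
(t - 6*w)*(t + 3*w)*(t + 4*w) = t^3 + t^2*w - 30*t*w^2 - 72*w^3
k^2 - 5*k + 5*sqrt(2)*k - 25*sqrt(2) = (k - 5)*(k + 5*sqrt(2))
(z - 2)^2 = z^2 - 4*z + 4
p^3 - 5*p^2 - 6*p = p*(p - 6)*(p + 1)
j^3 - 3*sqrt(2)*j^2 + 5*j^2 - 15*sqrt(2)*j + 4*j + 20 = (j + 5)*(j - 2*sqrt(2))*(j - sqrt(2))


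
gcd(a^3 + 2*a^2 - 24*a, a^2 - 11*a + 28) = a - 4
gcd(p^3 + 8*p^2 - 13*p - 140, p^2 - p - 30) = p + 5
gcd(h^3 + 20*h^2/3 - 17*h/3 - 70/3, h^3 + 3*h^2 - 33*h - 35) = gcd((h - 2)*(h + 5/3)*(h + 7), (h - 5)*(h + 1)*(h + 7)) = h + 7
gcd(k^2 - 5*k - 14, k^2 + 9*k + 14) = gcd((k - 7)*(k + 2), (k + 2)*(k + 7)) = k + 2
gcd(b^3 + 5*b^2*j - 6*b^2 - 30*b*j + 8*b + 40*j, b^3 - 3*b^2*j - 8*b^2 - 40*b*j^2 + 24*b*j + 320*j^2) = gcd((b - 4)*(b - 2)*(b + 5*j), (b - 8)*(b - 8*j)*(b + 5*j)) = b + 5*j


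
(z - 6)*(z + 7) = z^2 + z - 42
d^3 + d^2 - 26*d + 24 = (d - 4)*(d - 1)*(d + 6)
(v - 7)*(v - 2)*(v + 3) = v^3 - 6*v^2 - 13*v + 42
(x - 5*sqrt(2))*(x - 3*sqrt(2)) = x^2 - 8*sqrt(2)*x + 30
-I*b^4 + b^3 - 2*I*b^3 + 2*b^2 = b^2*(b + 2)*(-I*b + 1)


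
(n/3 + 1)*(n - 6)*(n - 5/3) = n^3/3 - 14*n^2/9 - 13*n/3 + 10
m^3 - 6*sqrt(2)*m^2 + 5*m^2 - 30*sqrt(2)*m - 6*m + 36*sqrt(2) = (m - 1)*(m + 6)*(m - 6*sqrt(2))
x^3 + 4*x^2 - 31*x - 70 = (x - 5)*(x + 2)*(x + 7)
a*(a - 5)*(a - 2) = a^3 - 7*a^2 + 10*a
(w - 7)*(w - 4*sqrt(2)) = w^2 - 7*w - 4*sqrt(2)*w + 28*sqrt(2)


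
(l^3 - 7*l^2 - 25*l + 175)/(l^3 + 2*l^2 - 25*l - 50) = (l - 7)/(l + 2)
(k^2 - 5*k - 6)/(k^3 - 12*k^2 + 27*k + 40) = (k - 6)/(k^2 - 13*k + 40)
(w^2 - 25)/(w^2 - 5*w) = (w + 5)/w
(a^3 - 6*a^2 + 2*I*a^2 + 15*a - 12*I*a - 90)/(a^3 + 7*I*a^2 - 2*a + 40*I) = (a^2 - 3*a*(2 + I) + 18*I)/(a^2 + 2*I*a + 8)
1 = 1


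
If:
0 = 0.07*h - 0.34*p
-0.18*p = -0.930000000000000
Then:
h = 25.10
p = 5.17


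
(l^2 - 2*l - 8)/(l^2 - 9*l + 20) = (l + 2)/(l - 5)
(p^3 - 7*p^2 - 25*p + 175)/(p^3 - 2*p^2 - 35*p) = (p - 5)/p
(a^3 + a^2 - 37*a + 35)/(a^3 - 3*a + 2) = (a^2 + 2*a - 35)/(a^2 + a - 2)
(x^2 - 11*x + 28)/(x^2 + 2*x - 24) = (x - 7)/(x + 6)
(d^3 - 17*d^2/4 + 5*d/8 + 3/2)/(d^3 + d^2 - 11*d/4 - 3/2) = (4*d^2 - 19*d + 12)/(2*(2*d^2 + d - 6))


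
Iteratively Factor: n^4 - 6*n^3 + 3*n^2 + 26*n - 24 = (n + 2)*(n^3 - 8*n^2 + 19*n - 12) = (n - 1)*(n + 2)*(n^2 - 7*n + 12) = (n - 3)*(n - 1)*(n + 2)*(n - 4)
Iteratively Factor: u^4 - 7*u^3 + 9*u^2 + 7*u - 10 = (u - 5)*(u^3 - 2*u^2 - u + 2) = (u - 5)*(u + 1)*(u^2 - 3*u + 2) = (u - 5)*(u - 2)*(u + 1)*(u - 1)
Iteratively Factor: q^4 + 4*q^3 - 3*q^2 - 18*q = (q)*(q^3 + 4*q^2 - 3*q - 18) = q*(q + 3)*(q^2 + q - 6) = q*(q - 2)*(q + 3)*(q + 3)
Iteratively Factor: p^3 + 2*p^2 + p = (p + 1)*(p^2 + p) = p*(p + 1)*(p + 1)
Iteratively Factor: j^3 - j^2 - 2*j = (j)*(j^2 - j - 2) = j*(j - 2)*(j + 1)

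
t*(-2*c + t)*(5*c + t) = -10*c^2*t + 3*c*t^2 + t^3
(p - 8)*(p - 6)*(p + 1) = p^3 - 13*p^2 + 34*p + 48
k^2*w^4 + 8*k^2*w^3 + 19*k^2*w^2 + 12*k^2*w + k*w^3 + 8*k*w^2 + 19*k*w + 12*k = (w + 3)*(w + 4)*(k*w + 1)*(k*w + k)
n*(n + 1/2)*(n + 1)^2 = n^4 + 5*n^3/2 + 2*n^2 + n/2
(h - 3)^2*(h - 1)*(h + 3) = h^4 - 4*h^3 - 6*h^2 + 36*h - 27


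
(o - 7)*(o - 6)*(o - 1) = o^3 - 14*o^2 + 55*o - 42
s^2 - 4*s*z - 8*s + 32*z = (s - 8)*(s - 4*z)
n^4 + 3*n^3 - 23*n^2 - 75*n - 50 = (n - 5)*(n + 1)*(n + 2)*(n + 5)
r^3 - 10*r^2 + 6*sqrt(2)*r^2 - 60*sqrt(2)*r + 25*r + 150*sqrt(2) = (r - 5)^2*(r + 6*sqrt(2))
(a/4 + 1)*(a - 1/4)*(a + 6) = a^3/4 + 39*a^2/16 + 43*a/8 - 3/2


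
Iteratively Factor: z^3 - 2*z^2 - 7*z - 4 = (z + 1)*(z^2 - 3*z - 4) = (z + 1)^2*(z - 4)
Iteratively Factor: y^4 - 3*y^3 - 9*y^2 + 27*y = (y + 3)*(y^3 - 6*y^2 + 9*y) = (y - 3)*(y + 3)*(y^2 - 3*y) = (y - 3)^2*(y + 3)*(y)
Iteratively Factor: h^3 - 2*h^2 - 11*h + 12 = (h + 3)*(h^2 - 5*h + 4) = (h - 1)*(h + 3)*(h - 4)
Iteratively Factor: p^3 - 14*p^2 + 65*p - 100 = (p - 4)*(p^2 - 10*p + 25) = (p - 5)*(p - 4)*(p - 5)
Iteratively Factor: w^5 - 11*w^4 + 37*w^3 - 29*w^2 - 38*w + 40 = (w - 4)*(w^4 - 7*w^3 + 9*w^2 + 7*w - 10) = (w - 4)*(w - 1)*(w^3 - 6*w^2 + 3*w + 10) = (w - 4)*(w - 2)*(w - 1)*(w^2 - 4*w - 5) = (w - 4)*(w - 2)*(w - 1)*(w + 1)*(w - 5)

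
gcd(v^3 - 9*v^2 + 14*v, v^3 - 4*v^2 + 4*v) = v^2 - 2*v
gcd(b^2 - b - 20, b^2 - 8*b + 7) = 1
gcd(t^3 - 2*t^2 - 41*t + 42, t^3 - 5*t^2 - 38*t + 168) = t^2 - t - 42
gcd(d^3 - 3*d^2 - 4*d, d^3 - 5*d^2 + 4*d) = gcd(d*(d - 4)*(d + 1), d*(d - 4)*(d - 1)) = d^2 - 4*d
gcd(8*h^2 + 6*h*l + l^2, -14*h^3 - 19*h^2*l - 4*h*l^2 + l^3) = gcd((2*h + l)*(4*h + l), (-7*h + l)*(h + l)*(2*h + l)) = 2*h + l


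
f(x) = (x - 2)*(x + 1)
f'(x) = 2*x - 1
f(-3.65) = 14.97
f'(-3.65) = -8.30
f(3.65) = 7.67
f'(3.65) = 6.30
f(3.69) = 7.93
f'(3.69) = 6.38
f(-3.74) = 15.73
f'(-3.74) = -8.48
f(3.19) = 4.99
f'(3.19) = 5.38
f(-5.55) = 34.35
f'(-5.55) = -12.10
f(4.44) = 13.27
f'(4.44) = 7.88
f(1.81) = -0.53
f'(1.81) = 2.62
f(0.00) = -2.00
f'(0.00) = -1.00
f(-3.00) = 10.00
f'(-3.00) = -7.00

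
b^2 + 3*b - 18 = (b - 3)*(b + 6)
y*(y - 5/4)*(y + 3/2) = y^3 + y^2/4 - 15*y/8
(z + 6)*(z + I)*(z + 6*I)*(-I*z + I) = -I*z^4 + 7*z^3 - 5*I*z^3 + 35*z^2 + 12*I*z^2 - 42*z + 30*I*z - 36*I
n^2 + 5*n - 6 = (n - 1)*(n + 6)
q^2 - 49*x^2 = (q - 7*x)*(q + 7*x)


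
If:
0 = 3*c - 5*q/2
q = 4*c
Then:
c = 0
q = 0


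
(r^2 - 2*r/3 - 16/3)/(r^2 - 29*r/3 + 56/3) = (r + 2)/(r - 7)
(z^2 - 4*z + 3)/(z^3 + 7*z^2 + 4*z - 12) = (z - 3)/(z^2 + 8*z + 12)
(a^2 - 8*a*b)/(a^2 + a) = (a - 8*b)/(a + 1)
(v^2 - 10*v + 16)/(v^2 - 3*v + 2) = (v - 8)/(v - 1)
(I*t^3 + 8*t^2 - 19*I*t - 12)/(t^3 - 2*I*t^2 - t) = (I*t^2 + 7*t - 12*I)/(t*(t - I))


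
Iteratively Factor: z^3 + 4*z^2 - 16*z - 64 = (z - 4)*(z^2 + 8*z + 16) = (z - 4)*(z + 4)*(z + 4)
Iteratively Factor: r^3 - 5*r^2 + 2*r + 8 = (r + 1)*(r^2 - 6*r + 8) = (r - 4)*(r + 1)*(r - 2)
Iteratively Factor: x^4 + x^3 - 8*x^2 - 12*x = (x - 3)*(x^3 + 4*x^2 + 4*x) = (x - 3)*(x + 2)*(x^2 + 2*x) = (x - 3)*(x + 2)^2*(x)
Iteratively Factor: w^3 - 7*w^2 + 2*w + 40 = (w - 4)*(w^2 - 3*w - 10) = (w - 5)*(w - 4)*(w + 2)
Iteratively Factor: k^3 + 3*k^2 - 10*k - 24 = (k - 3)*(k^2 + 6*k + 8) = (k - 3)*(k + 2)*(k + 4)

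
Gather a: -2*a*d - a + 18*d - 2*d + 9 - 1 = a*(-2*d - 1) + 16*d + 8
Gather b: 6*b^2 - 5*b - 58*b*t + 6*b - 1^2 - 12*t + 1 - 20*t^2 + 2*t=6*b^2 + b*(1 - 58*t) - 20*t^2 - 10*t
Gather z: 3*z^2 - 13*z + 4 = 3*z^2 - 13*z + 4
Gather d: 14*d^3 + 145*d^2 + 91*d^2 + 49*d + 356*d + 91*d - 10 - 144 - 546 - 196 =14*d^3 + 236*d^2 + 496*d - 896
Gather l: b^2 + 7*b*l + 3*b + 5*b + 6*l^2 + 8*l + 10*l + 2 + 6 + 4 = b^2 + 8*b + 6*l^2 + l*(7*b + 18) + 12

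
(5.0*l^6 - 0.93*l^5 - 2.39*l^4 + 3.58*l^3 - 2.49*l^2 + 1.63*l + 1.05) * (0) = 0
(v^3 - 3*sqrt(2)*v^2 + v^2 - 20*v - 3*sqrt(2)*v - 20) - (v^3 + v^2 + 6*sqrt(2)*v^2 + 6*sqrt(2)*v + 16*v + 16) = -9*sqrt(2)*v^2 - 36*v - 9*sqrt(2)*v - 36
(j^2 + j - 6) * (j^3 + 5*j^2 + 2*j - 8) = j^5 + 6*j^4 + j^3 - 36*j^2 - 20*j + 48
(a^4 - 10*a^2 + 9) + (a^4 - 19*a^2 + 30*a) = 2*a^4 - 29*a^2 + 30*a + 9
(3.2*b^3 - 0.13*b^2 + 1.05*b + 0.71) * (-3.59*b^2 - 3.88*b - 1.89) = -11.488*b^5 - 11.9493*b^4 - 9.3131*b^3 - 6.3772*b^2 - 4.7393*b - 1.3419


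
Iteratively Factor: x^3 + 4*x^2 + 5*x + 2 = (x + 1)*(x^2 + 3*x + 2) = (x + 1)*(x + 2)*(x + 1)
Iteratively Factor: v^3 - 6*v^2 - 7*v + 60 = (v - 4)*(v^2 - 2*v - 15) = (v - 5)*(v - 4)*(v + 3)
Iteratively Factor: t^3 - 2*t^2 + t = (t - 1)*(t^2 - t) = (t - 1)^2*(t)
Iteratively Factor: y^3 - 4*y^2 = (y - 4)*(y^2) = y*(y - 4)*(y)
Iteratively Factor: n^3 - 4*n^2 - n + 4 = (n - 1)*(n^2 - 3*n - 4) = (n - 1)*(n + 1)*(n - 4)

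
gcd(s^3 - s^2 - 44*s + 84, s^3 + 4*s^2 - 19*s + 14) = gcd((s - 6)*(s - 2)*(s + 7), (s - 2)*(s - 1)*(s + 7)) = s^2 + 5*s - 14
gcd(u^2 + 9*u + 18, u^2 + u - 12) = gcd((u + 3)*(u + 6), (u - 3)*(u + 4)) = 1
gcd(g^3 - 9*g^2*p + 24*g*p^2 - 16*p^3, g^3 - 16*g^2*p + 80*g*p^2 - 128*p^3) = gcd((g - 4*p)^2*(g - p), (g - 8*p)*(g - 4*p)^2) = g^2 - 8*g*p + 16*p^2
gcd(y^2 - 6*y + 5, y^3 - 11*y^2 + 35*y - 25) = y^2 - 6*y + 5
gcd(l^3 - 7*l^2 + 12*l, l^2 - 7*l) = l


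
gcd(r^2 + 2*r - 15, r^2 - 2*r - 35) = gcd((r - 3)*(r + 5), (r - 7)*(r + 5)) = r + 5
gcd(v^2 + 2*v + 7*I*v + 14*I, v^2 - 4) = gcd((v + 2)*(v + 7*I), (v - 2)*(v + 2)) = v + 2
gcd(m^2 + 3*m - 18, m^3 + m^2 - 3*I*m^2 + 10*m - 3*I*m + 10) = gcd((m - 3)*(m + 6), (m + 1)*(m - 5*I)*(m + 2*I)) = 1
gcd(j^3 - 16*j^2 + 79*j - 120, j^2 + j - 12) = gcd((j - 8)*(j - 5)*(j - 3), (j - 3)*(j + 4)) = j - 3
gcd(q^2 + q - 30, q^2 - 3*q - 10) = q - 5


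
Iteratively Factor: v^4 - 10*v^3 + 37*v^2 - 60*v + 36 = (v - 2)*(v^3 - 8*v^2 + 21*v - 18) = (v - 2)^2*(v^2 - 6*v + 9) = (v - 3)*(v - 2)^2*(v - 3)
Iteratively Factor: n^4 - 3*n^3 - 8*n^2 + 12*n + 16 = (n - 4)*(n^3 + n^2 - 4*n - 4) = (n - 4)*(n + 1)*(n^2 - 4) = (n - 4)*(n + 1)*(n + 2)*(n - 2)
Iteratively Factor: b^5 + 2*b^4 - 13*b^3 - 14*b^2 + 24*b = (b)*(b^4 + 2*b^3 - 13*b^2 - 14*b + 24) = b*(b + 4)*(b^3 - 2*b^2 - 5*b + 6) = b*(b - 3)*(b + 4)*(b^2 + b - 2) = b*(b - 3)*(b + 2)*(b + 4)*(b - 1)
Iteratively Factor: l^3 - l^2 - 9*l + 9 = (l - 3)*(l^2 + 2*l - 3) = (l - 3)*(l - 1)*(l + 3)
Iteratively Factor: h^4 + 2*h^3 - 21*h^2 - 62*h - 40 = (h - 5)*(h^3 + 7*h^2 + 14*h + 8) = (h - 5)*(h + 4)*(h^2 + 3*h + 2) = (h - 5)*(h + 2)*(h + 4)*(h + 1)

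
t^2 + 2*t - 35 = (t - 5)*(t + 7)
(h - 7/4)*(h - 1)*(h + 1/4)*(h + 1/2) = h^4 - 2*h^3 - 3*h^2/16 + 31*h/32 + 7/32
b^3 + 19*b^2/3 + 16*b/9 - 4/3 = (b - 1/3)*(b + 2/3)*(b + 6)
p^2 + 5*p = p*(p + 5)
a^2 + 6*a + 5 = (a + 1)*(a + 5)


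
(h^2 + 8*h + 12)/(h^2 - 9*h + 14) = (h^2 + 8*h + 12)/(h^2 - 9*h + 14)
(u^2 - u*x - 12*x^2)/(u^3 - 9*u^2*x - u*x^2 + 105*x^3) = (u - 4*x)/(u^2 - 12*u*x + 35*x^2)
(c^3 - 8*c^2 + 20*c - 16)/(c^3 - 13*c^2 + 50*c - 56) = (c - 2)/(c - 7)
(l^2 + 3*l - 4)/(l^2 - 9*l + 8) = (l + 4)/(l - 8)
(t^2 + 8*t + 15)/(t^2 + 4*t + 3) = (t + 5)/(t + 1)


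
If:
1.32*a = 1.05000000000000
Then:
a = 0.80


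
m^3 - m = m*(m - 1)*(m + 1)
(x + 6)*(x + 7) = x^2 + 13*x + 42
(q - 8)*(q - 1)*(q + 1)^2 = q^4 - 7*q^3 - 9*q^2 + 7*q + 8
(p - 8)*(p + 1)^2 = p^3 - 6*p^2 - 15*p - 8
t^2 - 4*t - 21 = (t - 7)*(t + 3)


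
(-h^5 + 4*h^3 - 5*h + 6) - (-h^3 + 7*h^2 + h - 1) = -h^5 + 5*h^3 - 7*h^2 - 6*h + 7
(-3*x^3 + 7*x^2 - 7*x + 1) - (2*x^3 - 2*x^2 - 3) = -5*x^3 + 9*x^2 - 7*x + 4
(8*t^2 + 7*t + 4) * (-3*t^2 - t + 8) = -24*t^4 - 29*t^3 + 45*t^2 + 52*t + 32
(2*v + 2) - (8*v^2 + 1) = -8*v^2 + 2*v + 1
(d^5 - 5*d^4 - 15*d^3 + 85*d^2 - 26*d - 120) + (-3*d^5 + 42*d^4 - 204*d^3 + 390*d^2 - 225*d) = -2*d^5 + 37*d^4 - 219*d^3 + 475*d^2 - 251*d - 120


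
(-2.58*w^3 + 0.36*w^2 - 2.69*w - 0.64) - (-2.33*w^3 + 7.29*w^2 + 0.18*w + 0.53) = -0.25*w^3 - 6.93*w^2 - 2.87*w - 1.17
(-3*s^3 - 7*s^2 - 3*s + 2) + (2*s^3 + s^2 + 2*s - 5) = -s^3 - 6*s^2 - s - 3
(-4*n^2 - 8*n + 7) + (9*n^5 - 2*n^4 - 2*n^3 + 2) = 9*n^5 - 2*n^4 - 2*n^3 - 4*n^2 - 8*n + 9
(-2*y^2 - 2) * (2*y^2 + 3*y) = -4*y^4 - 6*y^3 - 4*y^2 - 6*y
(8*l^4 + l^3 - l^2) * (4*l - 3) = 32*l^5 - 20*l^4 - 7*l^3 + 3*l^2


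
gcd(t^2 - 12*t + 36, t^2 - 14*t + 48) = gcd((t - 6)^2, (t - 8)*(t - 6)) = t - 6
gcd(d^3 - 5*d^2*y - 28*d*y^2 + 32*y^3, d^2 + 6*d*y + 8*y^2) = d + 4*y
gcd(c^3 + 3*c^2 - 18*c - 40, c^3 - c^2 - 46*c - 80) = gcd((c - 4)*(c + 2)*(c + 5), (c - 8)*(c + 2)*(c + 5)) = c^2 + 7*c + 10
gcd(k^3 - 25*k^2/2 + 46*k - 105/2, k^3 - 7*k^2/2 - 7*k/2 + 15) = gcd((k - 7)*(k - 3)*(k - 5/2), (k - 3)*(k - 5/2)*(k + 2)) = k^2 - 11*k/2 + 15/2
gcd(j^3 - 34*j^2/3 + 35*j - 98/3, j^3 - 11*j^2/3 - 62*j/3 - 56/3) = j - 7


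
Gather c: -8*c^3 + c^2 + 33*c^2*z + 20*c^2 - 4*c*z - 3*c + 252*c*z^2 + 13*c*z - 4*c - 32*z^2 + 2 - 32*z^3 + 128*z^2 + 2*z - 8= -8*c^3 + c^2*(33*z + 21) + c*(252*z^2 + 9*z - 7) - 32*z^3 + 96*z^2 + 2*z - 6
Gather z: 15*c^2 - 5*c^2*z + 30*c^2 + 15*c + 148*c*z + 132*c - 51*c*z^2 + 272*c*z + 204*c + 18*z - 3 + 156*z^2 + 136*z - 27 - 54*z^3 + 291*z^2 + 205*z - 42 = 45*c^2 + 351*c - 54*z^3 + z^2*(447 - 51*c) + z*(-5*c^2 + 420*c + 359) - 72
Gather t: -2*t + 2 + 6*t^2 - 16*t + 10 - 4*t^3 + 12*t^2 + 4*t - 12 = -4*t^3 + 18*t^2 - 14*t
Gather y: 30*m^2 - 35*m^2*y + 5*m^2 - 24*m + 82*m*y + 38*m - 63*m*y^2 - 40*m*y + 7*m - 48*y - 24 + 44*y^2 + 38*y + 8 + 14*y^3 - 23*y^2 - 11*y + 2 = 35*m^2 + 21*m + 14*y^3 + y^2*(21 - 63*m) + y*(-35*m^2 + 42*m - 21) - 14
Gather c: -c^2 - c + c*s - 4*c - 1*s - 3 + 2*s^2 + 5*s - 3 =-c^2 + c*(s - 5) + 2*s^2 + 4*s - 6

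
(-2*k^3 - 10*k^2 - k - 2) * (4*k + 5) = -8*k^4 - 50*k^3 - 54*k^2 - 13*k - 10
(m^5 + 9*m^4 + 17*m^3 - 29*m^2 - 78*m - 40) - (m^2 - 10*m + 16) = m^5 + 9*m^4 + 17*m^3 - 30*m^2 - 68*m - 56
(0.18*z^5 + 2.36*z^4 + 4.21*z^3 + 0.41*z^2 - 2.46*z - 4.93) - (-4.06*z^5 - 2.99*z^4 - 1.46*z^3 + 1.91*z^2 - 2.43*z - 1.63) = 4.24*z^5 + 5.35*z^4 + 5.67*z^3 - 1.5*z^2 - 0.0299999999999998*z - 3.3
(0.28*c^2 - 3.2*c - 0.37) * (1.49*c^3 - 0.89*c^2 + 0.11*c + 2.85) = 0.4172*c^5 - 5.0172*c^4 + 2.3275*c^3 + 0.7753*c^2 - 9.1607*c - 1.0545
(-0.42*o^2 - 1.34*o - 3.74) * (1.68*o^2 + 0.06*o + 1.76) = -0.7056*o^4 - 2.2764*o^3 - 7.1028*o^2 - 2.5828*o - 6.5824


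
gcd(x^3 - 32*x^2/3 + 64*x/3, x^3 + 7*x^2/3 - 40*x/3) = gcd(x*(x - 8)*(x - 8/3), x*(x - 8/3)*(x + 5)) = x^2 - 8*x/3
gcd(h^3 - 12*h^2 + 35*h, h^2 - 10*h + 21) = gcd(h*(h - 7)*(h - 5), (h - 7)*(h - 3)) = h - 7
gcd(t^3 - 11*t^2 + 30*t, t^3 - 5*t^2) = t^2 - 5*t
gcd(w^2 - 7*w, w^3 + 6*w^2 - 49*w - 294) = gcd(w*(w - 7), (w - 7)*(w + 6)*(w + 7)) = w - 7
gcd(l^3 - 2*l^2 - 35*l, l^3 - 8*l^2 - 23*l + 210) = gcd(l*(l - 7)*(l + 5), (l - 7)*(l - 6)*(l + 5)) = l^2 - 2*l - 35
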